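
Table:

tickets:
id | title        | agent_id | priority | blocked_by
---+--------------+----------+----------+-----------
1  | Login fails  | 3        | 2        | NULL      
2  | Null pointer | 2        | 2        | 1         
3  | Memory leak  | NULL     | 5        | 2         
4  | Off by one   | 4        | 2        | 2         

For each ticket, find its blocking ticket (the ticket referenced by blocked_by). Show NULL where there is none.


This is a self-join: tickets is joined to a second copy of itself, matching each row's blocked_by to another row's id. Use LEFT JOIN so rows with blocked_by=NULL are kept.
  - ticket 1 (Login fails): blocked_by=NULL -> NULL
  - ticket 2 (Null pointer): blocked_by=1 -> Login fails
  - ticket 3 (Memory leak): blocked_by=2 -> Null pointer
  - ticket 4 (Off by one): blocked_by=2 -> Null pointer

SQL:
SELECT a.title AS item, b.title AS blocked_by
FROM tickets a
LEFT JOIN tickets b ON a.blocked_by = b.id

Result:
item         | blocked_by  
-------------+-------------
Login fails  | NULL        
Null pointer | Login fails 
Memory leak  | Null pointer
Off by one   | Null pointer


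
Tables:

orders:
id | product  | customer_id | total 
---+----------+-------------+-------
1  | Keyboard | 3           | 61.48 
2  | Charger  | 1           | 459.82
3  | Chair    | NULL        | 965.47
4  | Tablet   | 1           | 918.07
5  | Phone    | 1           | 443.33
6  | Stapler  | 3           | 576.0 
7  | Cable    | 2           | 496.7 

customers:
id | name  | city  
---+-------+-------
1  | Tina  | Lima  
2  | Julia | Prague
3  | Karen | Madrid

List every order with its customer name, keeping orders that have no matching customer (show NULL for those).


LEFT JOIN keeps every row from orders (the left table); where customer_id has no match in customers, the customer columns become NULL. Walk through each order:
  - order 1 (Keyboard): customer_id=3 -> matches Karen
  - order 2 (Charger): customer_id=1 -> matches Tina
  - order 3 (Chair): customer_id=NULL, no match -> kept with NULL
  - order 4 (Tablet): customer_id=1 -> matches Tina
  - order 5 (Phone): customer_id=1 -> matches Tina
  - order 6 (Stapler): customer_id=3 -> matches Karen
  - order 7 (Cable): customer_id=2 -> matches Julia
All 7 rows appear; 1 has NULL customer.

SQL:
SELECT a.product, b.name AS customer
FROM orders a
LEFT JOIN customers b ON a.customer_id = b.id

Result:
product  | customer
---------+---------
Keyboard | Karen   
Charger  | Tina    
Chair    | NULL    
Tablet   | Tina    
Phone    | Tina    
Stapler  | Karen   
Cable    | Julia   


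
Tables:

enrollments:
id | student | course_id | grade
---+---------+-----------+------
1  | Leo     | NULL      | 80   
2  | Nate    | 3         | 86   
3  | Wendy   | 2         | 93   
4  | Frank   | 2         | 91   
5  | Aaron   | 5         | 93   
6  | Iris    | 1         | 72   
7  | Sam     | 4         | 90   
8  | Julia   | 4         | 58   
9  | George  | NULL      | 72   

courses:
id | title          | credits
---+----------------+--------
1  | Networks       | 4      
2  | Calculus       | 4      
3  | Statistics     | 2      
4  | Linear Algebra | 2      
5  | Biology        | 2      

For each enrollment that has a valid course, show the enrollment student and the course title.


INNER JOIN keeps only enrollments rows whose course_id matches an id in courses. Walk through each enrollment:
  - enrollment 1 (Leo): course_id=NULL, no match -> dropped
  - enrollment 2 (Nate): course_id=3 -> matches Statistics
  - enrollment 3 (Wendy): course_id=2 -> matches Calculus
  - enrollment 4 (Frank): course_id=2 -> matches Calculus
  - enrollment 5 (Aaron): course_id=5 -> matches Biology
  - enrollment 6 (Iris): course_id=1 -> matches Networks
  - enrollment 7 (Sam): course_id=4 -> matches Linear Algebra
  - enrollment 8 (Julia): course_id=4 -> matches Linear Algebra
  - enrollment 9 (George): course_id=NULL, no match -> dropped
So 2 of 9 rows are dropped.

SQL:
SELECT a.student, b.title AS course
FROM enrollments a
INNER JOIN courses b ON a.course_id = b.id

Result:
student | course        
--------+---------------
Nate    | Statistics    
Wendy   | Calculus      
Frank   | Calculus      
Aaron   | Biology       
Iris    | Networks      
Sam     | Linear Algebra
Julia   | Linear Algebra


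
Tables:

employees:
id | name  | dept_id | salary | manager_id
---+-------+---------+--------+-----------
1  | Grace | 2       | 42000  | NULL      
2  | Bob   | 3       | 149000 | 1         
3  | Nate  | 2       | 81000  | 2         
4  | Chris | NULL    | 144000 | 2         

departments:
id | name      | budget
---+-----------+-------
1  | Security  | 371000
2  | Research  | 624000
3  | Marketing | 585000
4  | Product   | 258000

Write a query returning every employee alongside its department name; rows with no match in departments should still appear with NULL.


LEFT JOIN keeps every row from employees (the left table); where dept_id has no match in departments, the department columns become NULL. Walk through each employee:
  - employee 1 (Grace): dept_id=2 -> matches Research
  - employee 2 (Bob): dept_id=3 -> matches Marketing
  - employee 3 (Nate): dept_id=2 -> matches Research
  - employee 4 (Chris): dept_id=NULL, no match -> kept with NULL
All 4 rows appear; 1 has NULL department.

SQL:
SELECT a.name, b.name AS department
FROM employees a
LEFT JOIN departments b ON a.dept_id = b.id

Result:
name  | department
------+-----------
Grace | Research  
Bob   | Marketing 
Nate  | Research  
Chris | NULL      


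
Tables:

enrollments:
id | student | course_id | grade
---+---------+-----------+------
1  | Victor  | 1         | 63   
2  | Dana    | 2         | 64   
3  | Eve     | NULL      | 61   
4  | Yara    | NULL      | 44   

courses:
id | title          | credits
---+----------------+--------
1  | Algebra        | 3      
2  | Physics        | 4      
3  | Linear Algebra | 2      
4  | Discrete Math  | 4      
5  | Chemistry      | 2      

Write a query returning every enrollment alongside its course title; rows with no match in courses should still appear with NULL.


LEFT JOIN keeps every row from enrollments (the left table); where course_id has no match in courses, the course columns become NULL. Walk through each enrollment:
  - enrollment 1 (Victor): course_id=1 -> matches Algebra
  - enrollment 2 (Dana): course_id=2 -> matches Physics
  - enrollment 3 (Eve): course_id=NULL, no match -> kept with NULL
  - enrollment 4 (Yara): course_id=NULL, no match -> kept with NULL
All 4 rows appear; 2 have NULL course.

SQL:
SELECT a.student, b.title AS course
FROM enrollments a
LEFT JOIN courses b ON a.course_id = b.id

Result:
student | course 
--------+--------
Victor  | Algebra
Dana    | Physics
Eve     | NULL   
Yara    | NULL   


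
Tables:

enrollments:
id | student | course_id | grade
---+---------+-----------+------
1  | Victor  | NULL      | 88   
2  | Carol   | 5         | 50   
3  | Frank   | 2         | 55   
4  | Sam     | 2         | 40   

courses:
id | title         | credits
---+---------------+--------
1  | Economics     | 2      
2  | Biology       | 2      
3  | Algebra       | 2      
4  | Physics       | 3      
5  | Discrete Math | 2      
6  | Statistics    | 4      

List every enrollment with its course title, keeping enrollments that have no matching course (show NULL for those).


LEFT JOIN keeps every row from enrollments (the left table); where course_id has no match in courses, the course columns become NULL. Walk through each enrollment:
  - enrollment 1 (Victor): course_id=NULL, no match -> kept with NULL
  - enrollment 2 (Carol): course_id=5 -> matches Discrete Math
  - enrollment 3 (Frank): course_id=2 -> matches Biology
  - enrollment 4 (Sam): course_id=2 -> matches Biology
All 4 rows appear; 1 has NULL course.

SQL:
SELECT a.student, b.title AS course
FROM enrollments a
LEFT JOIN courses b ON a.course_id = b.id

Result:
student | course       
--------+--------------
Victor  | NULL         
Carol   | Discrete Math
Frank   | Biology      
Sam     | Biology      


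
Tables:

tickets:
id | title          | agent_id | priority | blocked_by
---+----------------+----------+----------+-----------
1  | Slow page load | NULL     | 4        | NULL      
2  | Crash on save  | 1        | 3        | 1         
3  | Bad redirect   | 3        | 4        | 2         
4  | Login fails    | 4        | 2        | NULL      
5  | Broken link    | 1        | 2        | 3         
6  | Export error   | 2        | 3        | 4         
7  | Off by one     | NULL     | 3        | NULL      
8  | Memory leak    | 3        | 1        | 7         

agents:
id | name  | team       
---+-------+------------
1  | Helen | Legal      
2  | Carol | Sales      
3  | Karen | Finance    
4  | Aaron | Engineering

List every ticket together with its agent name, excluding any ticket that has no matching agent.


INNER JOIN keeps only tickets rows whose agent_id matches an id in agents. Walk through each ticket:
  - ticket 1 (Slow page load): agent_id=NULL, no match -> dropped
  - ticket 2 (Crash on save): agent_id=1 -> matches Helen
  - ticket 3 (Bad redirect): agent_id=3 -> matches Karen
  - ticket 4 (Login fails): agent_id=4 -> matches Aaron
  - ticket 5 (Broken link): agent_id=1 -> matches Helen
  - ticket 6 (Export error): agent_id=2 -> matches Carol
  - ticket 7 (Off by one): agent_id=NULL, no match -> dropped
  - ticket 8 (Memory leak): agent_id=3 -> matches Karen
So 2 of 8 rows are dropped.

SQL:
SELECT a.title, b.name AS agent
FROM tickets a
INNER JOIN agents b ON a.agent_id = b.id

Result:
title         | agent
--------------+------
Crash on save | Helen
Bad redirect  | Karen
Login fails   | Aaron
Broken link   | Helen
Export error  | Carol
Memory leak   | Karen


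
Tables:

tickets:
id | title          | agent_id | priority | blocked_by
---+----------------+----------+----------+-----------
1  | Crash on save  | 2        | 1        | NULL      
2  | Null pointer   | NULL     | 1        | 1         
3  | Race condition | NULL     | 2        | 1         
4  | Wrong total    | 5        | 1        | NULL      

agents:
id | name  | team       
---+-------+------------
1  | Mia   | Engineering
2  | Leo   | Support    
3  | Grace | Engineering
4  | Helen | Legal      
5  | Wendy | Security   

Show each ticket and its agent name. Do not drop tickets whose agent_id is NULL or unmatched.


LEFT JOIN keeps every row from tickets (the left table); where agent_id has no match in agents, the agent columns become NULL. Walk through each ticket:
  - ticket 1 (Crash on save): agent_id=2 -> matches Leo
  - ticket 2 (Null pointer): agent_id=NULL, no match -> kept with NULL
  - ticket 3 (Race condition): agent_id=NULL, no match -> kept with NULL
  - ticket 4 (Wrong total): agent_id=5 -> matches Wendy
All 4 rows appear; 2 have NULL agent.

SQL:
SELECT a.title, b.name AS agent
FROM tickets a
LEFT JOIN agents b ON a.agent_id = b.id

Result:
title          | agent
---------------+------
Crash on save  | Leo  
Null pointer   | NULL 
Race condition | NULL 
Wrong total    | Wendy


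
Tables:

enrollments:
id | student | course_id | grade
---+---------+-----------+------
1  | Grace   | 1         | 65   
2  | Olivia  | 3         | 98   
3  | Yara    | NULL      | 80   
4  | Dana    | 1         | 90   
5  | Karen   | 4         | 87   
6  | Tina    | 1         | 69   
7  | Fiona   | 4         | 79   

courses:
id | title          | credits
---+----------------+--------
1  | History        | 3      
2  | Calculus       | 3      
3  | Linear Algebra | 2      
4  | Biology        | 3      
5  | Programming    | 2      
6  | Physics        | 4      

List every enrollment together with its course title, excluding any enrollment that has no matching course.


INNER JOIN keeps only enrollments rows whose course_id matches an id in courses. Walk through each enrollment:
  - enrollment 1 (Grace): course_id=1 -> matches History
  - enrollment 2 (Olivia): course_id=3 -> matches Linear Algebra
  - enrollment 3 (Yara): course_id=NULL, no match -> dropped
  - enrollment 4 (Dana): course_id=1 -> matches History
  - enrollment 5 (Karen): course_id=4 -> matches Biology
  - enrollment 6 (Tina): course_id=1 -> matches History
  - enrollment 7 (Fiona): course_id=4 -> matches Biology
So 1 of 7 rows is dropped.

SQL:
SELECT a.student, b.title AS course
FROM enrollments a
INNER JOIN courses b ON a.course_id = b.id

Result:
student | course        
--------+---------------
Grace   | History       
Olivia  | Linear Algebra
Dana    | History       
Karen   | Biology       
Tina    | History       
Fiona   | Biology       


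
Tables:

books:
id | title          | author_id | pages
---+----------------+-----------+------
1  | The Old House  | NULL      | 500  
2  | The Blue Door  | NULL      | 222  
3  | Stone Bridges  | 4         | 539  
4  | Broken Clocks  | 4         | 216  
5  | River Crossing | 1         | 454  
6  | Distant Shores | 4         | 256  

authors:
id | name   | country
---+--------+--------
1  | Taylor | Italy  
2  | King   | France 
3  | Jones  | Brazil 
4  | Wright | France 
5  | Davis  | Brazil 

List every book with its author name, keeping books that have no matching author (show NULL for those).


LEFT JOIN keeps every row from books (the left table); where author_id has no match in authors, the author columns become NULL. Walk through each book:
  - book 1 (The Old House): author_id=NULL, no match -> kept with NULL
  - book 2 (The Blue Door): author_id=NULL, no match -> kept with NULL
  - book 3 (Stone Bridges): author_id=4 -> matches Wright
  - book 4 (Broken Clocks): author_id=4 -> matches Wright
  - book 5 (River Crossing): author_id=1 -> matches Taylor
  - book 6 (Distant Shores): author_id=4 -> matches Wright
All 6 rows appear; 2 have NULL author.

SQL:
SELECT a.title, b.name AS author
FROM books a
LEFT JOIN authors b ON a.author_id = b.id

Result:
title          | author
---------------+-------
The Old House  | NULL  
The Blue Door  | NULL  
Stone Bridges  | Wright
Broken Clocks  | Wright
River Crossing | Taylor
Distant Shores | Wright


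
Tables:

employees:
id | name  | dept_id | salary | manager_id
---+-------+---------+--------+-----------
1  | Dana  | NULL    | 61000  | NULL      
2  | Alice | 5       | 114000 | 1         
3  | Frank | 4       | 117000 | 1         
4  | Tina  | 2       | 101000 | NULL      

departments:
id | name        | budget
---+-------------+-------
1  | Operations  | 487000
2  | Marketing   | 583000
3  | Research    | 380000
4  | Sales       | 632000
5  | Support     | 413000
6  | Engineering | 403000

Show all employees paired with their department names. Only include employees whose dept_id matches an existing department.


INNER JOIN keeps only employees rows whose dept_id matches an id in departments. Walk through each employee:
  - employee 1 (Dana): dept_id=NULL, no match -> dropped
  - employee 2 (Alice): dept_id=5 -> matches Support
  - employee 3 (Frank): dept_id=4 -> matches Sales
  - employee 4 (Tina): dept_id=2 -> matches Marketing
So 1 of 4 rows is dropped.

SQL:
SELECT a.name, b.name AS department
FROM employees a
INNER JOIN departments b ON a.dept_id = b.id

Result:
name  | department
------+-----------
Alice | Support   
Frank | Sales     
Tina  | Marketing 


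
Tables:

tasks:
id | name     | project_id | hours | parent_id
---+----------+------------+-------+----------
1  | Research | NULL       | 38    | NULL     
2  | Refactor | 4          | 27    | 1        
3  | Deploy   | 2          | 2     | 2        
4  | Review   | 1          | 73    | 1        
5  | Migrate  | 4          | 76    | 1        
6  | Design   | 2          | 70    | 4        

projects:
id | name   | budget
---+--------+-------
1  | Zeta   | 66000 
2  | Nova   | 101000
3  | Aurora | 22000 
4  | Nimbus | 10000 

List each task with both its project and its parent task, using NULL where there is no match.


Two LEFT JOINs from the same base table tasks: one to projects via project_id, one to tasks itself via parent_id. Both are LEFT so every task is preserved.
Match against projects:
  - task 1 (Research): project_id=NULL, no match -> kept with NULL
  - task 2 (Refactor): project_id=4 -> matches Nimbus
  - task 3 (Deploy): project_id=2 -> matches Nova
  - task 4 (Review): project_id=1 -> matches Zeta
  - task 5 (Migrate): project_id=4 -> matches Nimbus
  - task 6 (Design): project_id=2 -> matches Nova
Match against tasks (self):
  - task 1 (Research): parent_id=NULL -> NULL
  - task 2 (Refactor): parent_id=1 -> Research
  - task 3 (Deploy): parent_id=2 -> Refactor
  - task 4 (Review): parent_id=1 -> Research
  - task 5 (Migrate): parent_id=1 -> Research
  - task 6 (Design): parent_id=4 -> Review

SQL:
SELECT a.name, b.name AS project, c.name AS parent
FROM tasks a
LEFT JOIN projects b ON a.project_id = b.id
LEFT JOIN tasks c ON a.parent_id = c.id

Result:
name     | project | parent  
---------+---------+---------
Research | NULL    | NULL    
Refactor | Nimbus  | Research
Deploy   | Nova    | Refactor
Review   | Zeta    | Research
Migrate  | Nimbus  | Research
Design   | Nova    | Review  


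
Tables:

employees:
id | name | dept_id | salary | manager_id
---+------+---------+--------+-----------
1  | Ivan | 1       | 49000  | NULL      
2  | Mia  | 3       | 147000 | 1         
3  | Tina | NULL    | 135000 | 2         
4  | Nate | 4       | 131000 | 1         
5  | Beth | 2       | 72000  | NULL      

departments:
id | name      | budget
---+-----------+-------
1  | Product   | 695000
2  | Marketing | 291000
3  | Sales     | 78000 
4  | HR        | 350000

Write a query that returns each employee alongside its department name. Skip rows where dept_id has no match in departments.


INNER JOIN keeps only employees rows whose dept_id matches an id in departments. Walk through each employee:
  - employee 1 (Ivan): dept_id=1 -> matches Product
  - employee 2 (Mia): dept_id=3 -> matches Sales
  - employee 3 (Tina): dept_id=NULL, no match -> dropped
  - employee 4 (Nate): dept_id=4 -> matches HR
  - employee 5 (Beth): dept_id=2 -> matches Marketing
So 1 of 5 rows is dropped.

SQL:
SELECT a.name, b.name AS department
FROM employees a
INNER JOIN departments b ON a.dept_id = b.id

Result:
name | department
-----+-----------
Ivan | Product   
Mia  | Sales     
Nate | HR        
Beth | Marketing 


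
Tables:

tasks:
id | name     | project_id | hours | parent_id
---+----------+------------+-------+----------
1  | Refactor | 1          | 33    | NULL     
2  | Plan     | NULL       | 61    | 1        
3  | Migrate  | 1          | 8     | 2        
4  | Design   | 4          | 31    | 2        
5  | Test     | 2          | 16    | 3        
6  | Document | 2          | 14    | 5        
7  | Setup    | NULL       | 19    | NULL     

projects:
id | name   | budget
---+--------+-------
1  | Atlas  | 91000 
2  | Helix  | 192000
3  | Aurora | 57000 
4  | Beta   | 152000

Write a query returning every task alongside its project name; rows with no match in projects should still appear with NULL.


LEFT JOIN keeps every row from tasks (the left table); where project_id has no match in projects, the project columns become NULL. Walk through each task:
  - task 1 (Refactor): project_id=1 -> matches Atlas
  - task 2 (Plan): project_id=NULL, no match -> kept with NULL
  - task 3 (Migrate): project_id=1 -> matches Atlas
  - task 4 (Design): project_id=4 -> matches Beta
  - task 5 (Test): project_id=2 -> matches Helix
  - task 6 (Document): project_id=2 -> matches Helix
  - task 7 (Setup): project_id=NULL, no match -> kept with NULL
All 7 rows appear; 2 have NULL project.

SQL:
SELECT a.name, b.name AS project
FROM tasks a
LEFT JOIN projects b ON a.project_id = b.id

Result:
name     | project
---------+--------
Refactor | Atlas  
Plan     | NULL   
Migrate  | Atlas  
Design   | Beta   
Test     | Helix  
Document | Helix  
Setup    | NULL   


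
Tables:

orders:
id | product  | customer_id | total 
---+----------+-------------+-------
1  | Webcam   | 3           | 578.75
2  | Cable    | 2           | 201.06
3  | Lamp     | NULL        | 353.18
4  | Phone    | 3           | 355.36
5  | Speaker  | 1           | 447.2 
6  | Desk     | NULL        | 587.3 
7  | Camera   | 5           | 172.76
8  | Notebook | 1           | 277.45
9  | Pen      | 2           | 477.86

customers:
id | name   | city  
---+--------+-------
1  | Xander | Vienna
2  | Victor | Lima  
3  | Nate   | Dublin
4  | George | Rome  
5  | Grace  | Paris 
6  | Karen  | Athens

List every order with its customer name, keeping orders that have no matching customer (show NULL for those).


LEFT JOIN keeps every row from orders (the left table); where customer_id has no match in customers, the customer columns become NULL. Walk through each order:
  - order 1 (Webcam): customer_id=3 -> matches Nate
  - order 2 (Cable): customer_id=2 -> matches Victor
  - order 3 (Lamp): customer_id=NULL, no match -> kept with NULL
  - order 4 (Phone): customer_id=3 -> matches Nate
  - order 5 (Speaker): customer_id=1 -> matches Xander
  - order 6 (Desk): customer_id=NULL, no match -> kept with NULL
  - order 7 (Camera): customer_id=5 -> matches Grace
  - order 8 (Notebook): customer_id=1 -> matches Xander
  - order 9 (Pen): customer_id=2 -> matches Victor
All 9 rows appear; 2 have NULL customer.

SQL:
SELECT a.product, b.name AS customer
FROM orders a
LEFT JOIN customers b ON a.customer_id = b.id

Result:
product  | customer
---------+---------
Webcam   | Nate    
Cable    | Victor  
Lamp     | NULL    
Phone    | Nate    
Speaker  | Xander  
Desk     | NULL    
Camera   | Grace   
Notebook | Xander  
Pen      | Victor  


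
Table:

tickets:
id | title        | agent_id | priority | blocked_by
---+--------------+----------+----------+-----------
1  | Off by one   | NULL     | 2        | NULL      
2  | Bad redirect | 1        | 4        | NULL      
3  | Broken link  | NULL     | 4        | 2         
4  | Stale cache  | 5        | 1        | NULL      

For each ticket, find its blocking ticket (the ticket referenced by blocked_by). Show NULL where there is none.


This is a self-join: tickets is joined to a second copy of itself, matching each row's blocked_by to another row's id. Use LEFT JOIN so rows with blocked_by=NULL are kept.
  - ticket 1 (Off by one): blocked_by=NULL -> NULL
  - ticket 2 (Bad redirect): blocked_by=NULL -> NULL
  - ticket 3 (Broken link): blocked_by=2 -> Bad redirect
  - ticket 4 (Stale cache): blocked_by=NULL -> NULL

SQL:
SELECT a.title AS item, b.title AS blocked_by
FROM tickets a
LEFT JOIN tickets b ON a.blocked_by = b.id

Result:
item         | blocked_by  
-------------+-------------
Off by one   | NULL        
Bad redirect | NULL        
Broken link  | Bad redirect
Stale cache  | NULL        


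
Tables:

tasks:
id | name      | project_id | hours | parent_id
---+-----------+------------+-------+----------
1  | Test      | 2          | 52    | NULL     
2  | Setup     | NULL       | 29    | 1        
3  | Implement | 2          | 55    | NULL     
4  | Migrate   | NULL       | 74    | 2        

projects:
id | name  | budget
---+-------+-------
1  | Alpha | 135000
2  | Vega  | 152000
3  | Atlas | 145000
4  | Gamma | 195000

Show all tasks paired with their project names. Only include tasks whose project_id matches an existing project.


INNER JOIN keeps only tasks rows whose project_id matches an id in projects. Walk through each task:
  - task 1 (Test): project_id=2 -> matches Vega
  - task 2 (Setup): project_id=NULL, no match -> dropped
  - task 3 (Implement): project_id=2 -> matches Vega
  - task 4 (Migrate): project_id=NULL, no match -> dropped
So 2 of 4 rows are dropped.

SQL:
SELECT a.name, b.name AS project
FROM tasks a
INNER JOIN projects b ON a.project_id = b.id

Result:
name      | project
----------+--------
Test      | Vega   
Implement | Vega   


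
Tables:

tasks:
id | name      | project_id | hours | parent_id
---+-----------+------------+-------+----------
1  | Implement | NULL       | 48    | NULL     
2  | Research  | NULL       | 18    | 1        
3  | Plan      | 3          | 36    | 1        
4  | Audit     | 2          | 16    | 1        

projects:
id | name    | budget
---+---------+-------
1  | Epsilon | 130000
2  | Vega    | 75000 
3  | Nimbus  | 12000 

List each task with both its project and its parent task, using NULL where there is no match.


Two LEFT JOINs from the same base table tasks: one to projects via project_id, one to tasks itself via parent_id. Both are LEFT so every task is preserved.
Match against projects:
  - task 1 (Implement): project_id=NULL, no match -> kept with NULL
  - task 2 (Research): project_id=NULL, no match -> kept with NULL
  - task 3 (Plan): project_id=3 -> matches Nimbus
  - task 4 (Audit): project_id=2 -> matches Vega
Match against tasks (self):
  - task 1 (Implement): parent_id=NULL -> NULL
  - task 2 (Research): parent_id=1 -> Implement
  - task 3 (Plan): parent_id=1 -> Implement
  - task 4 (Audit): parent_id=1 -> Implement

SQL:
SELECT a.name, b.name AS project, c.name AS parent
FROM tasks a
LEFT JOIN projects b ON a.project_id = b.id
LEFT JOIN tasks c ON a.parent_id = c.id

Result:
name      | project | parent   
----------+---------+----------
Implement | NULL    | NULL     
Research  | NULL    | Implement
Plan      | Nimbus  | Implement
Audit     | Vega    | Implement


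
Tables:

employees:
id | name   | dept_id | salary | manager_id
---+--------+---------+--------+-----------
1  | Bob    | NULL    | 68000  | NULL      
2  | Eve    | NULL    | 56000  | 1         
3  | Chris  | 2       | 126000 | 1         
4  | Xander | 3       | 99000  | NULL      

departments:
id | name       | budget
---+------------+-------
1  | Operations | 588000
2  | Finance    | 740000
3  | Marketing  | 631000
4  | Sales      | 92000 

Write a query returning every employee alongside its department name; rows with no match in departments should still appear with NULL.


LEFT JOIN keeps every row from employees (the left table); where dept_id has no match in departments, the department columns become NULL. Walk through each employee:
  - employee 1 (Bob): dept_id=NULL, no match -> kept with NULL
  - employee 2 (Eve): dept_id=NULL, no match -> kept with NULL
  - employee 3 (Chris): dept_id=2 -> matches Finance
  - employee 4 (Xander): dept_id=3 -> matches Marketing
All 4 rows appear; 2 have NULL department.

SQL:
SELECT a.name, b.name AS department
FROM employees a
LEFT JOIN departments b ON a.dept_id = b.id

Result:
name   | department
-------+-----------
Bob    | NULL      
Eve    | NULL      
Chris  | Finance   
Xander | Marketing 


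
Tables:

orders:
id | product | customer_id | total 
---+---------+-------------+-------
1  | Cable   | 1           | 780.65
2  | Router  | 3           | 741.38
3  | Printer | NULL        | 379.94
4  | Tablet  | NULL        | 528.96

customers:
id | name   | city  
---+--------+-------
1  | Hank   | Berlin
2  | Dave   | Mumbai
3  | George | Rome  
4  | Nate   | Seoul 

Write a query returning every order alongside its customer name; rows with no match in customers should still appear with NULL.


LEFT JOIN keeps every row from orders (the left table); where customer_id has no match in customers, the customer columns become NULL. Walk through each order:
  - order 1 (Cable): customer_id=1 -> matches Hank
  - order 2 (Router): customer_id=3 -> matches George
  - order 3 (Printer): customer_id=NULL, no match -> kept with NULL
  - order 4 (Tablet): customer_id=NULL, no match -> kept with NULL
All 4 rows appear; 2 have NULL customer.

SQL:
SELECT a.product, b.name AS customer
FROM orders a
LEFT JOIN customers b ON a.customer_id = b.id

Result:
product | customer
--------+---------
Cable   | Hank    
Router  | George  
Printer | NULL    
Tablet  | NULL    


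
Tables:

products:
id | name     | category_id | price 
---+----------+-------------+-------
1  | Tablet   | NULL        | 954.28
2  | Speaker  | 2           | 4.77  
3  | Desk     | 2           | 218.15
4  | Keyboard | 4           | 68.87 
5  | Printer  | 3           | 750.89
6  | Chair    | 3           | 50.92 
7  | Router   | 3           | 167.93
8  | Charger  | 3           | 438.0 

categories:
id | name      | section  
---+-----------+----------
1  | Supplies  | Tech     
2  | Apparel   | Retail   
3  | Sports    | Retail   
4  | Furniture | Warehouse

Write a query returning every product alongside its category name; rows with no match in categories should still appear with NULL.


LEFT JOIN keeps every row from products (the left table); where category_id has no match in categories, the category columns become NULL. Walk through each product:
  - product 1 (Tablet): category_id=NULL, no match -> kept with NULL
  - product 2 (Speaker): category_id=2 -> matches Apparel
  - product 3 (Desk): category_id=2 -> matches Apparel
  - product 4 (Keyboard): category_id=4 -> matches Furniture
  - product 5 (Printer): category_id=3 -> matches Sports
  - product 6 (Chair): category_id=3 -> matches Sports
  - product 7 (Router): category_id=3 -> matches Sports
  - product 8 (Charger): category_id=3 -> matches Sports
All 8 rows appear; 1 has NULL category.

SQL:
SELECT a.name, b.name AS category
FROM products a
LEFT JOIN categories b ON a.category_id = b.id

Result:
name     | category 
---------+----------
Tablet   | NULL     
Speaker  | Apparel  
Desk     | Apparel  
Keyboard | Furniture
Printer  | Sports   
Chair    | Sports   
Router   | Sports   
Charger  | Sports   


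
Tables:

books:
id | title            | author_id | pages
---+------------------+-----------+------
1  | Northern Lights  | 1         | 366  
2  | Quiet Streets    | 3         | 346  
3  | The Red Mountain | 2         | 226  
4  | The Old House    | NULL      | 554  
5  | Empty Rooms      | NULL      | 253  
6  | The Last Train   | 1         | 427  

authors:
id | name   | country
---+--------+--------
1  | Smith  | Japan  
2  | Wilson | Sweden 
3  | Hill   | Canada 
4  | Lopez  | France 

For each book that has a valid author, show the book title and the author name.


INNER JOIN keeps only books rows whose author_id matches an id in authors. Walk through each book:
  - book 1 (Northern Lights): author_id=1 -> matches Smith
  - book 2 (Quiet Streets): author_id=3 -> matches Hill
  - book 3 (The Red Mountain): author_id=2 -> matches Wilson
  - book 4 (The Old House): author_id=NULL, no match -> dropped
  - book 5 (Empty Rooms): author_id=NULL, no match -> dropped
  - book 6 (The Last Train): author_id=1 -> matches Smith
So 2 of 6 rows are dropped.

SQL:
SELECT a.title, b.name AS author
FROM books a
INNER JOIN authors b ON a.author_id = b.id

Result:
title            | author
-----------------+-------
Northern Lights  | Smith 
Quiet Streets    | Hill  
The Red Mountain | Wilson
The Last Train   | Smith 


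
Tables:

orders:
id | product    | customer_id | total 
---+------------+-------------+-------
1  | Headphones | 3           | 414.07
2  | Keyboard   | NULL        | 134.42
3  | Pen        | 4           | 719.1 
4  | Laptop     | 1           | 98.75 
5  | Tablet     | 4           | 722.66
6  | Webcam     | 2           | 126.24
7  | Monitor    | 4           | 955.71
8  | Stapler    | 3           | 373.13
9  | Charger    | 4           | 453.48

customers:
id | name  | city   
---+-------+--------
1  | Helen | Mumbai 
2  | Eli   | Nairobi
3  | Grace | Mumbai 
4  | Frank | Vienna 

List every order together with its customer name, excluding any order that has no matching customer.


INNER JOIN keeps only orders rows whose customer_id matches an id in customers. Walk through each order:
  - order 1 (Headphones): customer_id=3 -> matches Grace
  - order 2 (Keyboard): customer_id=NULL, no match -> dropped
  - order 3 (Pen): customer_id=4 -> matches Frank
  - order 4 (Laptop): customer_id=1 -> matches Helen
  - order 5 (Tablet): customer_id=4 -> matches Frank
  - order 6 (Webcam): customer_id=2 -> matches Eli
  - order 7 (Monitor): customer_id=4 -> matches Frank
  - order 8 (Stapler): customer_id=3 -> matches Grace
  - order 9 (Charger): customer_id=4 -> matches Frank
So 1 of 9 rows is dropped.

SQL:
SELECT a.product, b.name AS customer
FROM orders a
INNER JOIN customers b ON a.customer_id = b.id

Result:
product    | customer
-----------+---------
Headphones | Grace   
Pen        | Frank   
Laptop     | Helen   
Tablet     | Frank   
Webcam     | Eli     
Monitor    | Frank   
Stapler    | Grace   
Charger    | Frank   


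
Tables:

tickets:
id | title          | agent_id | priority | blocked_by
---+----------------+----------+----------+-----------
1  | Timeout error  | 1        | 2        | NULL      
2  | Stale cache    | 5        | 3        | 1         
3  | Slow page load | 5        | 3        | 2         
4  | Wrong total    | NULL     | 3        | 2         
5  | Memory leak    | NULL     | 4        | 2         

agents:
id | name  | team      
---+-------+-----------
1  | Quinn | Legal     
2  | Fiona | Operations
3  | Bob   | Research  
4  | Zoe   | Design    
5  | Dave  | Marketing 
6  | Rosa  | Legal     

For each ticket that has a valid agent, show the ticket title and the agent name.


INNER JOIN keeps only tickets rows whose agent_id matches an id in agents. Walk through each ticket:
  - ticket 1 (Timeout error): agent_id=1 -> matches Quinn
  - ticket 2 (Stale cache): agent_id=5 -> matches Dave
  - ticket 3 (Slow page load): agent_id=5 -> matches Dave
  - ticket 4 (Wrong total): agent_id=NULL, no match -> dropped
  - ticket 5 (Memory leak): agent_id=NULL, no match -> dropped
So 2 of 5 rows are dropped.

SQL:
SELECT a.title, b.name AS agent
FROM tickets a
INNER JOIN agents b ON a.agent_id = b.id

Result:
title          | agent
---------------+------
Timeout error  | Quinn
Stale cache    | Dave 
Slow page load | Dave 


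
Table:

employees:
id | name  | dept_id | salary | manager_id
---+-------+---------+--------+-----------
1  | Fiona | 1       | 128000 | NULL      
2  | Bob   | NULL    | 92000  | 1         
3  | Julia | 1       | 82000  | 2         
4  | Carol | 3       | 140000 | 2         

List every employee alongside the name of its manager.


This is a self-join: employees is joined to a second copy of itself, matching each row's manager_id to another row's id. Use LEFT JOIN so rows with manager_id=NULL are kept.
  - employee 1 (Fiona): manager_id=NULL -> NULL
  - employee 2 (Bob): manager_id=1 -> Fiona
  - employee 3 (Julia): manager_id=2 -> Bob
  - employee 4 (Carol): manager_id=2 -> Bob

SQL:
SELECT a.name AS item, b.name AS manager
FROM employees a
LEFT JOIN employees b ON a.manager_id = b.id

Result:
item  | manager
------+--------
Fiona | NULL   
Bob   | Fiona  
Julia | Bob    
Carol | Bob    


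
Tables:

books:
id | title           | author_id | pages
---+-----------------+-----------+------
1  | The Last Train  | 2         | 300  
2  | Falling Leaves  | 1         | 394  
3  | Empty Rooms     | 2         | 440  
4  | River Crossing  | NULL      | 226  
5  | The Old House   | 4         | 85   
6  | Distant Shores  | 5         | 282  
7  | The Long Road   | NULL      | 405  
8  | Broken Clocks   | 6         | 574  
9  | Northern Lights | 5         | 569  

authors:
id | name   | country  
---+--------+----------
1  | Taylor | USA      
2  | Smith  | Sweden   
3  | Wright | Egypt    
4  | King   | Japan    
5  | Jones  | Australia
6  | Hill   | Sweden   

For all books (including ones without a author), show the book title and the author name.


LEFT JOIN keeps every row from books (the left table); where author_id has no match in authors, the author columns become NULL. Walk through each book:
  - book 1 (The Last Train): author_id=2 -> matches Smith
  - book 2 (Falling Leaves): author_id=1 -> matches Taylor
  - book 3 (Empty Rooms): author_id=2 -> matches Smith
  - book 4 (River Crossing): author_id=NULL, no match -> kept with NULL
  - book 5 (The Old House): author_id=4 -> matches King
  - book 6 (Distant Shores): author_id=5 -> matches Jones
  - book 7 (The Long Road): author_id=NULL, no match -> kept with NULL
  - book 8 (Broken Clocks): author_id=6 -> matches Hill
  - book 9 (Northern Lights): author_id=5 -> matches Jones
All 9 rows appear; 2 have NULL author.

SQL:
SELECT a.title, b.name AS author
FROM books a
LEFT JOIN authors b ON a.author_id = b.id

Result:
title           | author
----------------+-------
The Last Train  | Smith 
Falling Leaves  | Taylor
Empty Rooms     | Smith 
River Crossing  | NULL  
The Old House   | King  
Distant Shores  | Jones 
The Long Road   | NULL  
Broken Clocks   | Hill  
Northern Lights | Jones 


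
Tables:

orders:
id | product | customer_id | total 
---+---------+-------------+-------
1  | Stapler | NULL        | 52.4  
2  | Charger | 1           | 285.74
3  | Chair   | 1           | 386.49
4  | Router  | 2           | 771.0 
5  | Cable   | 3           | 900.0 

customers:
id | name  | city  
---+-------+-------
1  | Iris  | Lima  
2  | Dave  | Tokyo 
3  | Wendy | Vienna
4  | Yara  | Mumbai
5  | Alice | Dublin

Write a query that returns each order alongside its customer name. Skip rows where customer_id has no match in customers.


INNER JOIN keeps only orders rows whose customer_id matches an id in customers. Walk through each order:
  - order 1 (Stapler): customer_id=NULL, no match -> dropped
  - order 2 (Charger): customer_id=1 -> matches Iris
  - order 3 (Chair): customer_id=1 -> matches Iris
  - order 4 (Router): customer_id=2 -> matches Dave
  - order 5 (Cable): customer_id=3 -> matches Wendy
So 1 of 5 rows is dropped.

SQL:
SELECT a.product, b.name AS customer
FROM orders a
INNER JOIN customers b ON a.customer_id = b.id

Result:
product | customer
--------+---------
Charger | Iris    
Chair   | Iris    
Router  | Dave    
Cable   | Wendy   


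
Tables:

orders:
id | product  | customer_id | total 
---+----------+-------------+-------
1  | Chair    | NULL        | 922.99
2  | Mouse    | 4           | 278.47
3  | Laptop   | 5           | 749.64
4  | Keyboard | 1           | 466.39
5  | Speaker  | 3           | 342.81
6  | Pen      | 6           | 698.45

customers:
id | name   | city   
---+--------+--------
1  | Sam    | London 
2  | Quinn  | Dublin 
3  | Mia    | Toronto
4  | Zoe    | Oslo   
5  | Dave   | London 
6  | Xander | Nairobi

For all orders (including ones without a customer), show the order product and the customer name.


LEFT JOIN keeps every row from orders (the left table); where customer_id has no match in customers, the customer columns become NULL. Walk through each order:
  - order 1 (Chair): customer_id=NULL, no match -> kept with NULL
  - order 2 (Mouse): customer_id=4 -> matches Zoe
  - order 3 (Laptop): customer_id=5 -> matches Dave
  - order 4 (Keyboard): customer_id=1 -> matches Sam
  - order 5 (Speaker): customer_id=3 -> matches Mia
  - order 6 (Pen): customer_id=6 -> matches Xander
All 6 rows appear; 1 has NULL customer.

SQL:
SELECT a.product, b.name AS customer
FROM orders a
LEFT JOIN customers b ON a.customer_id = b.id

Result:
product  | customer
---------+---------
Chair    | NULL    
Mouse    | Zoe     
Laptop   | Dave    
Keyboard | Sam     
Speaker  | Mia     
Pen      | Xander  


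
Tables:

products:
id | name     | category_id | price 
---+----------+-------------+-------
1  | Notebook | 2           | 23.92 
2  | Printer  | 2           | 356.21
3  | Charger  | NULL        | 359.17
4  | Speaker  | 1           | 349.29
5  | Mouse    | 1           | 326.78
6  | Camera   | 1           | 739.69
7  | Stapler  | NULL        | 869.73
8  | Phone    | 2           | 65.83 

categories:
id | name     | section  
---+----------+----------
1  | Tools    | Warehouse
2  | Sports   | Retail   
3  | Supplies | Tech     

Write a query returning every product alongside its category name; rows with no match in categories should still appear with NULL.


LEFT JOIN keeps every row from products (the left table); where category_id has no match in categories, the category columns become NULL. Walk through each product:
  - product 1 (Notebook): category_id=2 -> matches Sports
  - product 2 (Printer): category_id=2 -> matches Sports
  - product 3 (Charger): category_id=NULL, no match -> kept with NULL
  - product 4 (Speaker): category_id=1 -> matches Tools
  - product 5 (Mouse): category_id=1 -> matches Tools
  - product 6 (Camera): category_id=1 -> matches Tools
  - product 7 (Stapler): category_id=NULL, no match -> kept with NULL
  - product 8 (Phone): category_id=2 -> matches Sports
All 8 rows appear; 2 have NULL category.

SQL:
SELECT a.name, b.name AS category
FROM products a
LEFT JOIN categories b ON a.category_id = b.id

Result:
name     | category
---------+---------
Notebook | Sports  
Printer  | Sports  
Charger  | NULL    
Speaker  | Tools   
Mouse    | Tools   
Camera   | Tools   
Stapler  | NULL    
Phone    | Sports  
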